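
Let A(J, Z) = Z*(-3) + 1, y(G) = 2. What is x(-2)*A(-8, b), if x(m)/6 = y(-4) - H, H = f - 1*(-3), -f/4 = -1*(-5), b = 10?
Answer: -3306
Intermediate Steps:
f = -20 (f = -(-4)*(-5) = -4*5 = -20)
H = -17 (H = -20 - 1*(-3) = -20 + 3 = -17)
A(J, Z) = 1 - 3*Z (A(J, Z) = -3*Z + 1 = 1 - 3*Z)
x(m) = 114 (x(m) = 6*(2 - 1*(-17)) = 6*(2 + 17) = 6*19 = 114)
x(-2)*A(-8, b) = 114*(1 - 3*10) = 114*(1 - 30) = 114*(-29) = -3306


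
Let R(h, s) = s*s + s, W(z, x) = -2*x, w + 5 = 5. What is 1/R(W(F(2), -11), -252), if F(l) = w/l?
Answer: 1/63252 ≈ 1.5810e-5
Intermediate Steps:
w = 0 (w = -5 + 5 = 0)
F(l) = 0 (F(l) = 0/l = 0)
R(h, s) = s + s² (R(h, s) = s² + s = s + s²)
1/R(W(F(2), -11), -252) = 1/(-252*(1 - 252)) = 1/(-252*(-251)) = 1/63252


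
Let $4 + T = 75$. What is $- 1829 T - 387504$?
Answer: $-517363$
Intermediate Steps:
$T = 71$ ($T = -4 + 75 = 71$)
$- 1829 T - 387504 = \left(-1829\right) 71 - 387504 = -129859 - 387504 = -517363$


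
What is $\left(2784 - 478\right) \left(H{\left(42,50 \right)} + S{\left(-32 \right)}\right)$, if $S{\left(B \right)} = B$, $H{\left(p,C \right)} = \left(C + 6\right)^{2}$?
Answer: $7157824$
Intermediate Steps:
$H{\left(p,C \right)} = \left(6 + C\right)^{2}$
$\left(2784 - 478\right) \left(H{\left(42,50 \right)} + S{\left(-32 \right)}\right) = \left(2784 - 478\right) \left(\left(6 + 50\right)^{2} - 32\right) = 2306 \left(56^{2} - 32\right) = 2306 \left(3136 - 32\right) = 2306 \cdot 3104 = 7157824$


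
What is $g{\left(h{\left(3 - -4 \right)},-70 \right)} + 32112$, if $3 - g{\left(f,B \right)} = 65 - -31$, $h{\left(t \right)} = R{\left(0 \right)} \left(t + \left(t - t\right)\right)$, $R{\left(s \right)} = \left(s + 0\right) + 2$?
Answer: $32019$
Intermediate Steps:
$R{\left(s \right)} = 2 + s$ ($R{\left(s \right)} = s + 2 = 2 + s$)
$h{\left(t \right)} = 2 t$ ($h{\left(t \right)} = \left(2 + 0\right) \left(t + \left(t - t\right)\right) = 2 \left(t + 0\right) = 2 t$)
$g{\left(f,B \right)} = -93$ ($g{\left(f,B \right)} = 3 - \left(65 - -31\right) = 3 - \left(65 + 31\right) = 3 - 96 = -93$)
$g{\left(h{\left(3 - -4 \right)},-70 \right)} + 32112 = -93 + 32112 = 32019$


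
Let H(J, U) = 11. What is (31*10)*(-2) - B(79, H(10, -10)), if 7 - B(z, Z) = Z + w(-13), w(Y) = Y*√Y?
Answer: -616 - 13*I*√13 ≈ -616.0 - 46.872*I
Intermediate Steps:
w(Y) = Y^(3/2)
B(z, Z) = 7 - Z + 13*I*√13 (B(z, Z) = 7 - (Z + (-13)^(3/2)) = 7 - (Z - 13*I*√13) = 7 + (-Z + 13*I*√13) = 7 - Z + 13*I*√13)
(31*10)*(-2) - B(79, H(10, -10)) = (31*10)*(-2) - (7 - 1*11 + 13*I*√13) = 310*(-2) - (7 - 11 + 13*I*√13) = -620 - (-4 + 13*I*√13) = -620 + (4 - 13*I*√13) = -616 - 13*I*√13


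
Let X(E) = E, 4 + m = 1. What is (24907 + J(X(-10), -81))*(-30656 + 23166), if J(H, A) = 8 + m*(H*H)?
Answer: -184366350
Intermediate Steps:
m = -3 (m = -4 + 1 = -3)
J(H, A) = 8 - 3*H² (J(H, A) = 8 - 3*H*H = 8 - 3*H²)
(24907 + J(X(-10), -81))*(-30656 + 23166) = (24907 + (8 - 3*(-10)²))*(-30656 + 23166) = (24907 + (8 - 3*100))*(-7490) = (24907 + (8 - 300))*(-7490) = (24907 - 292)*(-7490) = 24615*(-7490) = -184366350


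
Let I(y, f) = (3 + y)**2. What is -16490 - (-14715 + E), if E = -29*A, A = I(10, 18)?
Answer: 3126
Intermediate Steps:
A = 169 (A = (3 + 10)**2 = 13**2 = 169)
E = -4901 (E = -29*169 = -4901)
-16490 - (-14715 + E) = -16490 - (-14715 - 4901) = -16490 - 1*(-19616) = -16490 + 19616 = 3126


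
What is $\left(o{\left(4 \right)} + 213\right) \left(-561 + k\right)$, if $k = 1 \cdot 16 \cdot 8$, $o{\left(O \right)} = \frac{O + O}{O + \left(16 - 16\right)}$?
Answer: $-93095$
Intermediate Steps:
$o{\left(O \right)} = 2$ ($o{\left(O \right)} = \frac{2 O}{O + 0} = \frac{2 O}{O} = 2$)
$k = 128$ ($k = 16 \cdot 8 = 128$)
$\left(o{\left(4 \right)} + 213\right) \left(-561 + k\right) = \left(2 + 213\right) \left(-561 + 128\right) = 215 \left(-433\right) = -93095$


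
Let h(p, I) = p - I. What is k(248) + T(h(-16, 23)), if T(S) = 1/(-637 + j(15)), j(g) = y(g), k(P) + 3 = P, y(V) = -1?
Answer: 156309/638 ≈ 245.00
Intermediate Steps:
k(P) = -3 + P
j(g) = -1
T(S) = -1/638 (T(S) = 1/(-637 - 1) = 1/(-638) = -1/638)
k(248) + T(h(-16, 23)) = (-3 + 248) - 1/638 = 245 - 1/638 = 156309/638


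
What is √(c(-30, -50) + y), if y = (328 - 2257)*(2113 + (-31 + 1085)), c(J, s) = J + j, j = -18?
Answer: 3*I*√678799 ≈ 2471.7*I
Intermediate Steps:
c(J, s) = -18 + J (c(J, s) = J - 18 = -18 + J)
y = -6109143 (y = -1929*(2113 + 1054) = -1929*3167 = -6109143)
√(c(-30, -50) + y) = √((-18 - 30) - 6109143) = √(-48 - 6109143) = √(-6109191) = 3*I*√678799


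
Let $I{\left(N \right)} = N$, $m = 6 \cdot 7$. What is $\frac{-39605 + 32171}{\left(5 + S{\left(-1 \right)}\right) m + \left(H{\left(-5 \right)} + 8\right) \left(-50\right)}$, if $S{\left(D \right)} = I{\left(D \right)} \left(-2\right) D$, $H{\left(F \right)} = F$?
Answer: $\frac{1239}{4} \approx 309.75$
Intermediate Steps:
$m = 42$
$S{\left(D \right)} = - 2 D^{2}$ ($S{\left(D \right)} = D \left(-2\right) D = - 2 D D = - 2 D^{2}$)
$\frac{-39605 + 32171}{\left(5 + S{\left(-1 \right)}\right) m + \left(H{\left(-5 \right)} + 8\right) \left(-50\right)} = \frac{-39605 + 32171}{\left(5 - 2 \left(-1\right)^{2}\right) 42 + \left(-5 + 8\right) \left(-50\right)} = - \frac{7434}{\left(5 - 2\right) 42 + 3 \left(-50\right)} = - \frac{7434}{\left(5 - 2\right) 42 - 150} = - \frac{7434}{3 \cdot 42 - 150} = - \frac{7434}{126 - 150} = - \frac{7434}{-24} = \left(-7434\right) \left(- \frac{1}{24}\right) = \frac{1239}{4}$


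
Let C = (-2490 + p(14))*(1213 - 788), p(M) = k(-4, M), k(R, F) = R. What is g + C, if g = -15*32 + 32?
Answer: -1060398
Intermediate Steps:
p(M) = -4
C = -1059950 (C = (-2490 - 4)*(1213 - 788) = -2494*425 = -1059950)
g = -448 (g = -480 + 32 = -448)
g + C = -448 - 1059950 = -1060398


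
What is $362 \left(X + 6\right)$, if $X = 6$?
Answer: $4344$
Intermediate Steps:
$362 \left(X + 6\right) = 362 \left(6 + 6\right) = 362 \cdot 12 = 4344$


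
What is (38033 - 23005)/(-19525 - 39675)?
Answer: -3757/14800 ≈ -0.25385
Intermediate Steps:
(38033 - 23005)/(-19525 - 39675) = 15028/(-59200) = 15028*(-1/59200) = -3757/14800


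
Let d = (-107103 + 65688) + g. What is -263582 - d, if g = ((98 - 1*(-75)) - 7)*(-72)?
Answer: -210215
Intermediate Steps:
g = -11952 (g = ((98 + 75) - 7)*(-72) = (173 - 7)*(-72) = 166*(-72) = -11952)
d = -53367 (d = (-107103 + 65688) - 11952 = -41415 - 11952 = -53367)
-263582 - d = -263582 - 1*(-53367) = -263582 + 53367 = -210215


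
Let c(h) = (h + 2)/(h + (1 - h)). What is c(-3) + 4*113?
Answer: 451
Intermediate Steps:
c(h) = 2 + h (c(h) = (2 + h)/1 = (2 + h)*1 = 2 + h)
c(-3) + 4*113 = (2 - 3) + 4*113 = -1 + 452 = 451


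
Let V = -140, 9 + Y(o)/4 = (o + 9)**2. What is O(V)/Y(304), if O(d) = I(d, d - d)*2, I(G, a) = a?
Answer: 0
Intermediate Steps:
Y(o) = -36 + 4*(9 + o)**2 (Y(o) = -36 + 4*(o + 9)**2 = -36 + 4*(9 + o)**2)
O(d) = 0 (O(d) = (d - d)*2 = 0*2 = 0)
O(V)/Y(304) = 0/(-36 + 4*(9 + 304)**2) = 0/(-36 + 4*313**2) = 0/(-36 + 4*97969) = 0/(-36 + 391876) = 0/391840 = 0*(1/391840) = 0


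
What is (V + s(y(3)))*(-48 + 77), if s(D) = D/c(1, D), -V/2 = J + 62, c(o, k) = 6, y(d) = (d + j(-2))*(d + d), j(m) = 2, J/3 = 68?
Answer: -15283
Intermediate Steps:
J = 204 (J = 3*68 = 204)
y(d) = 2*d*(2 + d) (y(d) = (d + 2)*(d + d) = (2 + d)*(2*d) = 2*d*(2 + d))
V = -532 (V = -2*(204 + 62) = -2*266 = -532)
s(D) = D/6
(V + s(y(3)))*(-48 + 77) = (-532 + (2*3*(2 + 3))/6)*(-48 + 77) = (-532 + (2*3*5)/6)*29 = (-532 + (1/6)*30)*29 = (-532 + 5)*29 = -527*29 = -15283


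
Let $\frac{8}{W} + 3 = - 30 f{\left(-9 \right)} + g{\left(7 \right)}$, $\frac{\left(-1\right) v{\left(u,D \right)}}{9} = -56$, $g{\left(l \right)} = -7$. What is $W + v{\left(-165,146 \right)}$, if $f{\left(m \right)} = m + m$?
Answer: $\frac{133564}{265} \approx 504.02$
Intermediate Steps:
$f{\left(m \right)} = 2 m$
$v{\left(u,D \right)} = 504$ ($v{\left(u,D \right)} = \left(-9\right) \left(-56\right) = 504$)
$W = \frac{4}{265}$ ($W = \frac{8}{-3 - \left(7 + 30 \cdot 2 \left(-9\right)\right)} = \frac{8}{-3 - -533} = \frac{8}{-3 + \left(540 - 7\right)} = \frac{8}{-3 + 533} = \frac{8}{530} = 8 \cdot \frac{1}{530} = \frac{4}{265} \approx 0.015094$)
$W + v{\left(-165,146 \right)} = \frac{4}{265} + 504 = \frac{133564}{265}$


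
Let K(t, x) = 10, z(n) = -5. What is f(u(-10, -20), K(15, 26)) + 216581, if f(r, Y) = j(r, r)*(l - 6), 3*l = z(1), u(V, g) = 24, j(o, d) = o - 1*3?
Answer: 216420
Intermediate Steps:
j(o, d) = -3 + o (j(o, d) = o - 3 = -3 + o)
l = -5/3 (l = (⅓)*(-5) = -5/3 ≈ -1.6667)
f(r, Y) = 23 - 23*r/3 (f(r, Y) = (-3 + r)*(-5/3 - 6) = (-3 + r)*(-23/3) = 23 - 23*r/3)
f(u(-10, -20), K(15, 26)) + 216581 = (23 - 23/3*24) + 216581 = (23 - 184) + 216581 = -161 + 216581 = 216420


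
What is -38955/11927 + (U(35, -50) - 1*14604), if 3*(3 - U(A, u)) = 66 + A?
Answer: -523759873/35781 ≈ -14638.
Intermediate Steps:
U(A, u) = -19 - A/3 (U(A, u) = 3 - (66 + A)/3 = 3 + (-22 - A/3) = -19 - A/3)
-38955/11927 + (U(35, -50) - 1*14604) = -38955/11927 + ((-19 - ⅓*35) - 1*14604) = -38955*1/11927 + ((-19 - 35/3) - 14604) = -38955/11927 + (-92/3 - 14604) = -38955/11927 - 43904/3 = -523759873/35781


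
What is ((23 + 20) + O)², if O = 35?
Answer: 6084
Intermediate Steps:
((23 + 20) + O)² = ((23 + 20) + 35)² = (43 + 35)² = 78² = 6084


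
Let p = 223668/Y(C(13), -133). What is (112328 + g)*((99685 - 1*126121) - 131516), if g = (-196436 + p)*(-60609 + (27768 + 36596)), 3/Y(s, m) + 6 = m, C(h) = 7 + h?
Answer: 6263055252434944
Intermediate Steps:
Y(s, m) = 3/(-6 + m)
p = -10363284 (p = 223668/((3/(-6 - 133))) = 223668/((3/(-139))) = 223668/((3*(-1/139))) = 223668/(-3/139) = 223668*(-139/3) = -10363284)
g = -39651748600 (g = (-196436 - 10363284)*(-60609 + (27768 + 36596)) = -10559720*(-60609 + 64364) = -10559720*3755 = -39651748600)
(112328 + g)*((99685 - 1*126121) - 131516) = (112328 - 39651748600)*((99685 - 1*126121) - 131516) = -39651636272*((99685 - 126121) - 131516) = -39651636272*(-26436 - 131516) = -39651636272*(-157952) = 6263055252434944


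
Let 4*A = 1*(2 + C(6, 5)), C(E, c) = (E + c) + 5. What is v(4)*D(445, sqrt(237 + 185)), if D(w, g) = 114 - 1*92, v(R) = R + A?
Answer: 187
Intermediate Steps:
C(E, c) = 5 + E + c
A = 9/2 (A = (1*(2 + (5 + 6 + 5)))/4 = (1*(2 + 16))/4 = (1*18)/4 = (1/4)*18 = 9/2 ≈ 4.5000)
v(R) = 9/2 + R (v(R) = R + 9/2 = 9/2 + R)
D(w, g) = 22 (D(w, g) = 114 - 92 = 22)
v(4)*D(445, sqrt(237 + 185)) = (9/2 + 4)*22 = (17/2)*22 = 187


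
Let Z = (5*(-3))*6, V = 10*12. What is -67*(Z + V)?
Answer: -2010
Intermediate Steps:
V = 120
Z = -90 (Z = -15*6 = -90)
-67*(Z + V) = -67*(-90 + 120) = -67*30 = -2010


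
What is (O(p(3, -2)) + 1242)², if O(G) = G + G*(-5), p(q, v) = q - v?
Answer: 1493284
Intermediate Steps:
O(G) = -4*G (O(G) = G - 5*G = -4*G)
(O(p(3, -2)) + 1242)² = (-4*(3 - 1*(-2)) + 1242)² = (-4*(3 + 2) + 1242)² = (-4*5 + 1242)² = (-20 + 1242)² = 1222² = 1493284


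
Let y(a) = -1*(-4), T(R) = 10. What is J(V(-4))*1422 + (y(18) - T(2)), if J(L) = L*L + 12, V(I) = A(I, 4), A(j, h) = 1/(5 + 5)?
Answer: 853611/50 ≈ 17072.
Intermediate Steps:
y(a) = 4
A(j, h) = ⅒ (A(j, h) = 1/10 = ⅒)
V(I) = ⅒
J(L) = 12 + L² (J(L) = L² + 12 = 12 + L²)
J(V(-4))*1422 + (y(18) - T(2)) = (12 + (⅒)²)*1422 + (4 - 1*10) = (12 + 1/100)*1422 + (4 - 10) = (1201/100)*1422 - 6 = 853911/50 - 6 = 853611/50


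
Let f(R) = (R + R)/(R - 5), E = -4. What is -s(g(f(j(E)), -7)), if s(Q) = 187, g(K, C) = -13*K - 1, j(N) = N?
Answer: -187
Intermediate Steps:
f(R) = 2*R/(-5 + R) (f(R) = (2*R)/(-5 + R) = 2*R/(-5 + R))
g(K, C) = -1 - 13*K
-s(g(f(j(E)), -7)) = -1*187 = -187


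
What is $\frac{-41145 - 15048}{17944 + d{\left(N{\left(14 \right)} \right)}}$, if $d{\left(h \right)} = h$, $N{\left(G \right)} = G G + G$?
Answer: $- \frac{56193}{18154} \approx -3.0954$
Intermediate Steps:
$N{\left(G \right)} = G + G^{2}$ ($N{\left(G \right)} = G^{2} + G = G + G^{2}$)
$\frac{-41145 - 15048}{17944 + d{\left(N{\left(14 \right)} \right)}} = \frac{-41145 - 15048}{17944 + 14 \left(1 + 14\right)} = - \frac{56193}{17944 + 14 \cdot 15} = - \frac{56193}{17944 + 210} = - \frac{56193}{18154}$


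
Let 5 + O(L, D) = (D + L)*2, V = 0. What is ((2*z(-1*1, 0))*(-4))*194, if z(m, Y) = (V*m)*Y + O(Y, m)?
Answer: 10864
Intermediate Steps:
O(L, D) = -5 + 2*D + 2*L (O(L, D) = -5 + (D + L)*2 = -5 + (2*D + 2*L) = -5 + 2*D + 2*L)
z(m, Y) = -5 + 2*Y + 2*m (z(m, Y) = (0*m)*Y + (-5 + 2*m + 2*Y) = 0*Y + (-5 + 2*Y + 2*m) = 0 + (-5 + 2*Y + 2*m) = -5 + 2*Y + 2*m)
((2*z(-1*1, 0))*(-4))*194 = ((2*(-5 + 2*0 + 2*(-1*1)))*(-4))*194 = ((2*(-5 + 0 + 2*(-1)))*(-4))*194 = ((2*(-5 + 0 - 2))*(-4))*194 = ((2*(-7))*(-4))*194 = -14*(-4)*194 = 56*194 = 10864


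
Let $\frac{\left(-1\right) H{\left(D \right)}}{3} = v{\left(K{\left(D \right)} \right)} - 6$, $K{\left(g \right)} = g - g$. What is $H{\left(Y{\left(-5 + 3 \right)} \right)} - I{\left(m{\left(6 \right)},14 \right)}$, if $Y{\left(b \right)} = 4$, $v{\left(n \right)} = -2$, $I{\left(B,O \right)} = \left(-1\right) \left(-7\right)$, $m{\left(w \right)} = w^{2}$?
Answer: $17$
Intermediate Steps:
$K{\left(g \right)} = 0$
$I{\left(B,O \right)} = 7$
$H{\left(D \right)} = 24$ ($H{\left(D \right)} = - 3 \left(-2 - 6\right) = \left(-3\right) \left(-8\right) = 24$)
$H{\left(Y{\left(-5 + 3 \right)} \right)} - I{\left(m{\left(6 \right)},14 \right)} = 24 - 7 = 17$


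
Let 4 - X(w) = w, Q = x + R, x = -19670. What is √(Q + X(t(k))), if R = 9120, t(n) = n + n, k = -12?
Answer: I*√10522 ≈ 102.58*I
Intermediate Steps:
t(n) = 2*n
Q = -10550 (Q = -19670 + 9120 = -10550)
X(w) = 4 - w
√(Q + X(t(k))) = √(-10550 + (4 - 2*(-12))) = √(-10550 + (4 - 1*(-24))) = √(-10550 + (4 + 24)) = √(-10550 + 28) = √(-10522) = I*√10522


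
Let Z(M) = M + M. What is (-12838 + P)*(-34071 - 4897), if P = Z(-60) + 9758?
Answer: 124697600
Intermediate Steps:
Z(M) = 2*M
P = 9638 (P = 2*(-60) + 9758 = -120 + 9758 = 9638)
(-12838 + P)*(-34071 - 4897) = (-12838 + 9638)*(-34071 - 4897) = -3200*(-38968) = 124697600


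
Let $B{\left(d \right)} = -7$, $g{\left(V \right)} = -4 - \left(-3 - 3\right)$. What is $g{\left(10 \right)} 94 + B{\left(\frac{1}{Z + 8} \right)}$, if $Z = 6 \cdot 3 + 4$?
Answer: $181$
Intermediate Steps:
$Z = 22$ ($Z = 18 + 4 = 22$)
$g{\left(V \right)} = 2$ ($g{\left(V \right)} = -4 - -6 = -4 + 6 = 2$)
$g{\left(10 \right)} 94 + B{\left(\frac{1}{Z + 8} \right)} = 2 \cdot 94 - 7 = 188 - 7 = 181$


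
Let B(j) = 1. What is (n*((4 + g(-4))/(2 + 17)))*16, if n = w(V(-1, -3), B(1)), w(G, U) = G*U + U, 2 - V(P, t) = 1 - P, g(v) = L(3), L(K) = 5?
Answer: 144/19 ≈ 7.5789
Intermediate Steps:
g(v) = 5
V(P, t) = 1 + P (V(P, t) = 2 - (1 - P) = 2 + (-1 + P) = 1 + P)
w(G, U) = U + G*U
n = 1 (n = 1*(1 + (1 - 1)) = 1*(1 + 0) = 1*1 = 1)
(n*((4 + g(-4))/(2 + 17)))*16 = (1*((4 + 5)/(2 + 17)))*16 = (1*(9/19))*16 = (9/19)*16 = 144/19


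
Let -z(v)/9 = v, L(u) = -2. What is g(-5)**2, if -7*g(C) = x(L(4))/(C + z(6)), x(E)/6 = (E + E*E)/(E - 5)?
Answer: 144/8357881 ≈ 1.7229e-5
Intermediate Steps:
x(E) = 6*(E + E**2)/(-5 + E) (x(E) = 6*((E + E*E)/(E - 5)) = 6*((E + E**2)/(-5 + E)) = 6*(E + E**2)/(-5 + E))
z(v) = -9*v
g(C) = 12/(49*(-54 + C)) (g(C) = -6*(-2)*(1 - 2)/(-5 - 2)/(7*(C - 9*6)) = -6*(-2)*(-1)/(-7)/(7*(C - 54)) = -6*(-2)*(-1/7)*(-1)/(7*(-54 + C)) = -(-12)/(49*(-54 + C)) = 12/(49*(-54 + C)))
g(-5)**2 = (12/(49*(-54 - 5)))**2 = ((12/49)/(-59))**2 = ((12/49)*(-1/59))**2 = (-12/2891)**2 = 144/8357881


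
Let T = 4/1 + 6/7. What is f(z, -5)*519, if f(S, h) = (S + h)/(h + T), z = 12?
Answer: -25431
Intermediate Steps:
T = 34/7 (T = 4*1 + 6*(1/7) = 4 + 6/7 = 34/7 ≈ 4.8571)
f(S, h) = (S + h)/(34/7 + h) (f(S, h) = (S + h)/(h + 34/7) = (S + h)/(34/7 + h))
f(z, -5)*519 = (7*(12 - 5)/(34 + 7*(-5)))*519 = (7*7/(34 - 35))*519 = (7*7/(-1))*519 = (7*(-1)*7)*519 = -49*519 = -25431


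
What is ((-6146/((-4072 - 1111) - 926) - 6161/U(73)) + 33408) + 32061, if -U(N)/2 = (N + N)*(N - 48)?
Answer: 2919718386649/44595700 ≈ 65471.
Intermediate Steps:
U(N) = -4*N*(-48 + N) (U(N) = -2*(N + N)*(N - 48) = -2*2*N*(-48 + N) = -4*N*(-48 + N))
((-6146/((-4072 - 1111) - 926) - 6161/U(73)) + 33408) + 32061 = ((-6146/((-4072 - 1111) - 926) - 6161*1/(292*(48 - 1*73))) + 33408) + 32061 = ((-6146/(-5183 - 926) - 6161*1/(292*(48 - 73))) + 33408) + 32061 = ((-6146/(-6109) - 6161/(4*73*(-25))) + 33408) + 32061 = ((-6146*(-1/6109) - 6161/(-7300)) + 33408) + 32061 = ((6146/6109 - 6161*(-1/7300)) + 33408) + 32061 = ((6146/6109 + 6161/7300) + 33408) + 32061 = (82503349/44595700 + 33408) + 32061 = 1489935648949/44595700 + 32061 = 2919718386649/44595700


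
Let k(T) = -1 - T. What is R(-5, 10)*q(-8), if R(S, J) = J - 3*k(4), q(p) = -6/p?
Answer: 75/4 ≈ 18.750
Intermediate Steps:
R(S, J) = 15 + J (R(S, J) = J - 3*(-1 - 1*4) = J - 3*(-1 - 4) = J - 3*(-5) = J + 15 = 15 + J)
R(-5, 10)*q(-8) = (15 + 10)*(-6/(-8)) = 25*(-6*(-1/8)) = 25*(3/4) = 75/4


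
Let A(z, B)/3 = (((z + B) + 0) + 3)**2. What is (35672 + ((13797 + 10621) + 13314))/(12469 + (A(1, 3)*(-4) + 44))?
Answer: 8156/1325 ≈ 6.1555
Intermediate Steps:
A(z, B) = 3*(3 + B + z)**2 (A(z, B) = 3*(((z + B) + 0) + 3)**2 = 3*(((B + z) + 0) + 3)**2 = 3*((B + z) + 3)**2 = 3*(3 + B + z)**2)
(35672 + ((13797 + 10621) + 13314))/(12469 + (A(1, 3)*(-4) + 44)) = (35672 + ((13797 + 10621) + 13314))/(12469 + ((3*(3 + 3 + 1)**2)*(-4) + 44)) = (35672 + (24418 + 13314))/(12469 + ((3*7**2)*(-4) + 44)) = (35672 + 37732)/(12469 + ((3*49)*(-4) + 44)) = 73404/(12469 + (147*(-4) + 44)) = 73404/(12469 + (-588 + 44)) = 73404/(12469 - 544) = 73404/11925 = 73404*(1/11925) = 8156/1325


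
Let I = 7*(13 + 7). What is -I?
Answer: -140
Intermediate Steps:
I = 140 (I = 7*20 = 140)
-I = -1*140 = -140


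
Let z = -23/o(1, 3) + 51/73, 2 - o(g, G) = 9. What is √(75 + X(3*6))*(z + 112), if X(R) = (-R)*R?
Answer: 59268*I*√249/511 ≈ 1830.2*I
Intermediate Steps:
o(g, G) = -7 (o(g, G) = 2 - 1*9 = 2 - 9 = -7)
z = 2036/511 (z = -23/(-7) + 51/73 = -23*(-⅐) + 51*(1/73) = 23/7 + 51/73 = 2036/511 ≈ 3.9843)
X(R) = -R²
√(75 + X(3*6))*(z + 112) = √(75 - (3*6)²)*(2036/511 + 112) = √(75 - 1*18²)*(59268/511) = √(75 - 1*324)*(59268/511) = √(75 - 324)*(59268/511) = √(-249)*(59268/511) = (I*√249)*(59268/511) = 59268*I*√249/511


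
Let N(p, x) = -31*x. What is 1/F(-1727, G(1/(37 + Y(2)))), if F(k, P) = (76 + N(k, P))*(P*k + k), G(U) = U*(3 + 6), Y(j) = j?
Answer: -169/24730640 ≈ -6.8336e-6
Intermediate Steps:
G(U) = 9*U (G(U) = U*9 = 9*U)
F(k, P) = (76 - 31*P)*(k + P*k) (F(k, P) = (76 - 31*P)*(P*k + k) = (76 - 31*P)*(k + P*k))
1/F(-1727, G(1/(37 + Y(2)))) = 1/(-1727*(76 - 31*81/(37 + 2)² + 45*(9/(37 + 2)))) = 1/(-1727*(76 - 31*(9/39)² + 45*(9/39))) = 1/(-1727*(76 - 31*(9*(1/39))² + 45*(9*(1/39)))) = 1/(-1727*(76 - 31*(3/13)² + 45*(3/13))) = 1/(-1727*(76 - 31*9/169 + 135/13)) = 1/(-1727*(76 - 279/169 + 135/13)) = 1/(-1727*14320/169) = 1/(-24730640/169) = -169/24730640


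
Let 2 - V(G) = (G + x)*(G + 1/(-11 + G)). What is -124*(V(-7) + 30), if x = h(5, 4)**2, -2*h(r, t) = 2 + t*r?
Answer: -311116/3 ≈ -1.0371e+5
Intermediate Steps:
h(r, t) = -1 - r*t/2 (h(r, t) = -(2 + t*r)/2 = -(2 + r*t)/2 = -1 - r*t/2)
x = 121 (x = (-1 - 1/2*5*4)**2 = (-1 - 10)**2 = (-11)**2 = 121)
V(G) = 2 - (121 + G)*(G + 1/(-11 + G)) (V(G) = 2 - (G + 121)*(G + 1/(-11 + G)) = 2 - (121 + G)*(G + 1/(-11 + G)))
-124*(V(-7) + 30) = -124*((-143 - 1*(-7)**3 - 110*(-7)**2 + 1332*(-7))/(-11 - 7) + 30) = -124*((-143 - 1*(-343) - 110*49 - 9324)/(-18) + 30) = -124*(-(-143 + 343 - 5390 - 9324)/18 + 30) = -124*(-1/18*(-14514) + 30) = -124*(2419/3 + 30) = -124*2509/3 = -311116/3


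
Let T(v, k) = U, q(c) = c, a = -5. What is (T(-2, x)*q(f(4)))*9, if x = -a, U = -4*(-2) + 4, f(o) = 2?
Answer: 216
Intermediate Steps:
U = 12 (U = 8 + 4 = 12)
x = 5 (x = -1*(-5) = 5)
T(v, k) = 12
(T(-2, x)*q(f(4)))*9 = (12*2)*9 = 24*9 = 216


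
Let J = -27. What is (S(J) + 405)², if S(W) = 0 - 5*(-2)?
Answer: 172225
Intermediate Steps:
S(W) = 10 (S(W) = 0 + 10 = 10)
(S(J) + 405)² = (10 + 405)² = 415² = 172225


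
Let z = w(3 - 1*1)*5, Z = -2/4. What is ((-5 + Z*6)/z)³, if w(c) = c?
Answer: -64/125 ≈ -0.51200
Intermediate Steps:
Z = -½ (Z = -2*¼ = -½ ≈ -0.50000)
z = 10 (z = (3 - 1*1)*5 = (3 - 1)*5 = 2*5 = 10)
((-5 + Z*6)/z)³ = ((-5 - ½*6)/10)³ = ((-5 - 3)*(⅒))³ = (-8*⅒)³ = (-⅘)³ = -64/125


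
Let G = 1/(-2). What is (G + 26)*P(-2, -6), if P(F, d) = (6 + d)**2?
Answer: 0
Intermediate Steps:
G = -1/2 ≈ -0.50000
(G + 26)*P(-2, -6) = (-1/2 + 26)*(6 - 6)**2 = (51/2)*0**2 = (51/2)*0 = 0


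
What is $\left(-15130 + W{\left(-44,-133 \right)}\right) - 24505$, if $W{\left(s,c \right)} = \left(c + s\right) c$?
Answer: $-16094$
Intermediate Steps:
$W{\left(s,c \right)} = c \left(c + s\right)$
$\left(-15130 + W{\left(-44,-133 \right)}\right) - 24505 = \left(-15130 - 133 \left(-133 - 44\right)\right) - 24505 = \left(-15130 - -23541\right) - 24505 = \left(-15130 + 23541\right) - 24505 = 8411 - 24505 = -16094$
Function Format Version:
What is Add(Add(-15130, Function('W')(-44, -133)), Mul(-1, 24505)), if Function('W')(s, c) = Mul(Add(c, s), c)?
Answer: -16094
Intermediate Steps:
Function('W')(s, c) = Mul(c, Add(c, s))
Add(Add(-15130, Function('W')(-44, -133)), Mul(-1, 24505)) = Add(Add(-15130, Mul(-133, Add(-133, -44))), Mul(-1, 24505)) = Add(Add(-15130, Mul(-133, -177)), -24505) = Add(Add(-15130, 23541), -24505) = Add(8411, -24505) = -16094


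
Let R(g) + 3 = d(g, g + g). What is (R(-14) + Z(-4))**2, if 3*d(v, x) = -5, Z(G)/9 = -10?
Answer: 80656/9 ≈ 8961.8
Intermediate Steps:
Z(G) = -90 (Z(G) = 9*(-10) = -90)
d(v, x) = -5/3 (d(v, x) = (1/3)*(-5) = -5/3)
R(g) = -14/3 (R(g) = -3 - 5/3 = -14/3)
(R(-14) + Z(-4))**2 = (-14/3 - 90)**2 = (-284/3)**2 = 80656/9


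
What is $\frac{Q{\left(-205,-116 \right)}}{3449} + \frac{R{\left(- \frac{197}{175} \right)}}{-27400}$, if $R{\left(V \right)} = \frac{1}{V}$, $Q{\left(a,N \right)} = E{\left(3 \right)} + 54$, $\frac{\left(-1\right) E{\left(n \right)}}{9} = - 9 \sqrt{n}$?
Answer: $\frac{11683391}{744680488} + \frac{81 \sqrt{3}}{3449} \approx 0.056366$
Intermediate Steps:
$E{\left(n \right)} = 81 \sqrt{n}$ ($E{\left(n \right)} = - 9 \left(- 9 \sqrt{n}\right) = 81 \sqrt{n}$)
$Q{\left(a,N \right)} = 54 + 81 \sqrt{3}$ ($Q{\left(a,N \right)} = 81 \sqrt{3} + 54 = 54 + 81 \sqrt{3}$)
$\frac{Q{\left(-205,-116 \right)}}{3449} + \frac{R{\left(- \frac{197}{175} \right)}}{-27400} = \frac{54 + 81 \sqrt{3}}{3449} + \frac{1}{- \frac{197}{175} \left(-27400\right)} = \left(54 + 81 \sqrt{3}\right) \frac{1}{3449} + \frac{1}{\left(-197\right) \frac{1}{175}} \left(- \frac{1}{27400}\right) = \left(\frac{54}{3449} + \frac{81 \sqrt{3}}{3449}\right) + \frac{1}{- \frac{197}{175}} \left(- \frac{1}{27400}\right) = \left(\frac{54}{3449} + \frac{81 \sqrt{3}}{3449}\right) - - \frac{7}{215912} = \left(\frac{54}{3449} + \frac{81 \sqrt{3}}{3449}\right) + \frac{7}{215912} = \frac{11683391}{744680488} + \frac{81 \sqrt{3}}{3449}$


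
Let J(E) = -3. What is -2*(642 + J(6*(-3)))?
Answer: -1278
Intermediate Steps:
-2*(642 + J(6*(-3))) = -2*(642 - 3) = -2*639 = -1278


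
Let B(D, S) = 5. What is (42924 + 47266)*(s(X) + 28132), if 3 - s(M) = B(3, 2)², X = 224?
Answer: 2535240900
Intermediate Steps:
s(M) = -22 (s(M) = 3 - 1*5² = 3 - 1*25 = 3 - 25 = -22)
(42924 + 47266)*(s(X) + 28132) = (42924 + 47266)*(-22 + 28132) = 90190*28110 = 2535240900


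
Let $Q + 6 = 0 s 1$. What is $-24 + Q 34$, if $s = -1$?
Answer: $-228$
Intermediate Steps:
$Q = -6$ ($Q = -6 + 0 \left(-1\right) 1 = -6 + 0 \cdot 1 = -6 + 0 = -6$)
$-24 + Q 34 = -24 - 204 = -228$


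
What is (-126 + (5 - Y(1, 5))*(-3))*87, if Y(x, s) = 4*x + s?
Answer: -9918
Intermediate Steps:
Y(x, s) = s + 4*x
(-126 + (5 - Y(1, 5))*(-3))*87 = (-126 + (5 - (5 + 4*1))*(-3))*87 = (-126 + (5 - (5 + 4))*(-3))*87 = (-126 + (5 - 1*9)*(-3))*87 = (-126 + (5 - 9)*(-3))*87 = (-126 - 4*(-3))*87 = (-126 + 12)*87 = -114*87 = -9918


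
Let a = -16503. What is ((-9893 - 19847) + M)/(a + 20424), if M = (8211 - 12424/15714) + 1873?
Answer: -154443404/30807297 ≈ -5.0132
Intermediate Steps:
M = 79223776/7857 (M = (8211 - 12424*1/15714) + 1873 = (8211 - 6212/7857) + 1873 = 64507615/7857 + 1873 = 79223776/7857 ≈ 10083.)
((-9893 - 19847) + M)/(a + 20424) = ((-9893 - 19847) + 79223776/7857)/(-16503 + 20424) = (-29740 + 79223776/7857)/3921 = -154443404/7857*1/3921 = -154443404/30807297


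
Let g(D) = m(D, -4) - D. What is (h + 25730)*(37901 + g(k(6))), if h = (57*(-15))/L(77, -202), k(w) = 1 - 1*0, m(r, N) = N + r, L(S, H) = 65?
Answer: 12669687143/13 ≈ 9.7459e+8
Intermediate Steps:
k(w) = 1 (k(w) = 1 + 0 = 1)
g(D) = -4 (g(D) = (-4 + D) - D = -4)
h = -171/13 (h = (57*(-15))/65 = -855*1/65 = -171/13 ≈ -13.154)
(h + 25730)*(37901 + g(k(6))) = (-171/13 + 25730)*(37901 - 4) = (334319/13)*37897 = 12669687143/13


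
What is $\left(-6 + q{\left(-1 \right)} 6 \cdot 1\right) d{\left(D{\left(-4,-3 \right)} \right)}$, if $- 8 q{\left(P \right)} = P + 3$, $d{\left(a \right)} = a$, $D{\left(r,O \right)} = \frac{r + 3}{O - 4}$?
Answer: $- \frac{15}{14} \approx -1.0714$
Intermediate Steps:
$D{\left(r,O \right)} = \frac{3 + r}{-4 + O}$
$q{\left(P \right)} = - \frac{3}{8} - \frac{P}{8}$ ($q{\left(P \right)} = - \frac{P + 3}{8} = - \frac{3 + P}{8} = - \frac{3}{8} - \frac{P}{8}$)
$\left(-6 + q{\left(-1 \right)} 6 \cdot 1\right) d{\left(D{\left(-4,-3 \right)} \right)} = \left(-6 + \left(- \frac{3}{8} - - \frac{1}{8}\right) 6 \cdot 1\right) \frac{3 - 4}{-4 - 3} = \left(-6 + \left(- \frac{3}{8} + \frac{1}{8}\right) 6 \cdot 1\right) \frac{1}{-7} \left(-1\right) = \left(-6 + \left(- \frac{1}{4}\right) 6 \cdot 1\right) \left(\left(- \frac{1}{7}\right) \left(-1\right)\right) = \left(-6 - \frac{3}{2}\right) \frac{1}{7} = \left(- \frac{15}{2}\right) \frac{1}{7} = - \frac{15}{14}$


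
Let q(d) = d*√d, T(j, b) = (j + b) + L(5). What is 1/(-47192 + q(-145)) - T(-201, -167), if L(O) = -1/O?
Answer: 4105675517289/11150667445 + 145*I*√145/2230133489 ≈ 368.2 + 7.8293e-7*I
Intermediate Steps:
T(j, b) = -⅕ + b + j (T(j, b) = (j + b) - 1/5 = (b + j) - 1*⅕ = (b + j) - ⅕ = -⅕ + b + j)
q(d) = d^(3/2)
1/(-47192 + q(-145)) - T(-201, -167) = 1/(-47192 + (-145)^(3/2)) - (-⅕ - 167 - 201) = 1/(-47192 - 145*I*√145) - 1*(-1841/5) = 1/(-47192 - 145*I*√145) + 1841/5 = 1841/5 + 1/(-47192 - 145*I*√145)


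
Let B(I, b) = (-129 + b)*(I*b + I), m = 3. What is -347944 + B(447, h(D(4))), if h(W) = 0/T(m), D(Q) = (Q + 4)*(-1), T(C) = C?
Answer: -405607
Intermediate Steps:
D(Q) = -4 - Q (D(Q) = (4 + Q)*(-1) = -4 - Q)
h(W) = 0 (h(W) = 0/3 = 0*(⅓) = 0)
B(I, b) = (-129 + b)*(I + I*b)
-347944 + B(447, h(D(4))) = -347944 + 447*(-129 + 0² - 128*0) = -347944 + 447*(-129 + 0 + 0) = -347944 + 447*(-129) = -347944 - 57663 = -405607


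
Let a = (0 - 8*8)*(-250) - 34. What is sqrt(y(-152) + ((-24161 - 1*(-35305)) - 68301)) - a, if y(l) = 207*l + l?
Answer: -15966 + I*sqrt(88773) ≈ -15966.0 + 297.95*I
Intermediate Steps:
y(l) = 208*l
a = 15966 (a = (0 - 64)*(-250) - 34 = -64*(-250) - 34 = 16000 - 34 = 15966)
sqrt(y(-152) + ((-24161 - 1*(-35305)) - 68301)) - a = sqrt(208*(-152) + ((-24161 - 1*(-35305)) - 68301)) - 1*15966 = sqrt(-31616 + ((-24161 + 35305) - 68301)) - 15966 = sqrt(-31616 + (11144 - 68301)) - 15966 = sqrt(-31616 - 57157) - 15966 = sqrt(-88773) - 15966 = I*sqrt(88773) - 15966 = -15966 + I*sqrt(88773)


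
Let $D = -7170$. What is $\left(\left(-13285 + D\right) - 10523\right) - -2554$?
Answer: $-28424$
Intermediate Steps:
$\left(\left(-13285 + D\right) - 10523\right) - -2554 = \left(\left(-13285 - 7170\right) - 10523\right) - -2554 = \left(-20455 - 10523\right) + 2554 = -30978 + 2554 = -28424$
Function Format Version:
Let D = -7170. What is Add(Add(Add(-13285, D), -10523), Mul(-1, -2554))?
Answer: -28424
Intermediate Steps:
Add(Add(Add(-13285, D), -10523), Mul(-1, -2554)) = Add(Add(Add(-13285, -7170), -10523), Mul(-1, -2554)) = Add(Add(-20455, -10523), 2554) = Add(-30978, 2554) = -28424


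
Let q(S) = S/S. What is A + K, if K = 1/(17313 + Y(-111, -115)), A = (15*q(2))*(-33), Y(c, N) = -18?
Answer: -8561024/17295 ≈ -495.00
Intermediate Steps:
q(S) = 1
A = -495 (A = (15*1)*(-33) = 15*(-33) = -495)
K = 1/17295 (K = 1/(17313 - 18) = 1/17295 ≈ 5.7820e-5)
A + K = -495 + 1/17295 = -8561024/17295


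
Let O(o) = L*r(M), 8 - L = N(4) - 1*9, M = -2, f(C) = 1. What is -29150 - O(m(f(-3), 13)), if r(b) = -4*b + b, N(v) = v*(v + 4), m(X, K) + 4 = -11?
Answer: -29060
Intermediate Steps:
m(X, K) = -15 (m(X, K) = -4 - 11 = -15)
N(v) = v*(4 + v)
r(b) = -3*b
L = -15 (L = 8 - (4*(4 + 4) - 1*9) = 8 - (4*8 - 9) = 8 - (32 - 9) = 8 - 1*23 = 8 - 23 = -15)
O(o) = -90 (O(o) = -(-45)*(-2) = -15*6 = -90)
-29150 - O(m(f(-3), 13)) = -29150 - 1*(-90) = -29150 + 90 = -29060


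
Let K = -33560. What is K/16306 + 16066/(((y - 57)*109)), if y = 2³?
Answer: -220608078/43545173 ≈ -5.0662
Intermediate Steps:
y = 8
K/16306 + 16066/(((y - 57)*109)) = -33560/16306 + 16066/(((8 - 57)*109)) = -33560*1/16306 + 16066/((-49*109)) = -16780/8153 + 16066/(-5341) = -16780/8153 + 16066*(-1/5341) = -16780/8153 - 16066/5341 = -220608078/43545173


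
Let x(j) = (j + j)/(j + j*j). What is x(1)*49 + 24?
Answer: 73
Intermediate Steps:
x(j) = 2*j/(j + j²) (x(j) = (2*j)/(j + j²) = 2*j/(j + j²))
x(1)*49 + 24 = (2/(1 + 1))*49 + 24 = (2/2)*49 + 24 = (2*(½))*49 + 24 = 1*49 + 24 = 49 + 24 = 73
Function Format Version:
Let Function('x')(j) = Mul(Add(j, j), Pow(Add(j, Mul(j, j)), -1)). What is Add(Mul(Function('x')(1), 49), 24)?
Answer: 73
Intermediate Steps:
Function('x')(j) = Mul(2, j, Pow(Add(j, Pow(j, 2)), -1)) (Function('x')(j) = Mul(Mul(2, j), Pow(Add(j, Pow(j, 2)), -1)) = Mul(2, j, Pow(Add(j, Pow(j, 2)), -1)))
Add(Mul(Function('x')(1), 49), 24) = Add(Mul(Mul(2, Pow(Add(1, 1), -1)), 49), 24) = Add(Mul(Mul(2, Pow(2, -1)), 49), 24) = Add(Mul(Mul(2, Rational(1, 2)), 49), 24) = Add(Mul(1, 49), 24) = Add(49, 24) = 73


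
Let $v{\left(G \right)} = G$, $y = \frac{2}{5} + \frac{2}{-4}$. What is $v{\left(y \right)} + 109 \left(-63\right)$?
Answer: $- \frac{68671}{10} \approx -6867.1$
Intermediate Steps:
$y = - \frac{1}{10}$ ($y = 2 \cdot \frac{1}{5} + 2 \left(- \frac{1}{4}\right) = \frac{2}{5} - \frac{1}{2} = - \frac{1}{10} \approx -0.1$)
$v{\left(y \right)} + 109 \left(-63\right) = - \frac{1}{10} + 109 \left(-63\right) = - \frac{1}{10} - 6867 = - \frac{68671}{10}$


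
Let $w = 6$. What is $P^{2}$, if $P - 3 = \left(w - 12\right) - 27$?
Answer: $900$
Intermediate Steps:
$P = -30$ ($P = 3 + \left(\left(6 - 12\right) - 27\right) = 3 - 33 = -30$)
$P^{2} = \left(-30\right)^{2} = 900$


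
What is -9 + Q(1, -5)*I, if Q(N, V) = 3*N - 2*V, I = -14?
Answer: -191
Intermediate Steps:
Q(N, V) = -2*V + 3*N
-9 + Q(1, -5)*I = -9 + (-2*(-5) + 3*1)*(-14) = -9 + (10 + 3)*(-14) = -9 + 13*(-14) = -9 - 182 = -191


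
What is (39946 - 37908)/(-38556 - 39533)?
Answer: -2038/78089 ≈ -0.026098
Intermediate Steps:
(39946 - 37908)/(-38556 - 39533) = 2038/(-78089) = 2038*(-1/78089) = -2038/78089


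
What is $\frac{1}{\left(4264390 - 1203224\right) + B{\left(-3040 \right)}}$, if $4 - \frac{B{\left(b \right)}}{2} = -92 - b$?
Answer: $\frac{1}{3055278} \approx 3.273 \cdot 10^{-7}$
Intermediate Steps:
$B{\left(b \right)} = 192 + 2 b$ ($B{\left(b \right)} = 8 - 2 \left(-92 - b\right) = 8 + \left(184 + 2 b\right) = 192 + 2 b$)
$\frac{1}{\left(4264390 - 1203224\right) + B{\left(-3040 \right)}} = \frac{1}{\left(4264390 - 1203224\right) + \left(192 + 2 \left(-3040\right)\right)} = \frac{1}{\left(4264390 - 1203224\right) + \left(192 - 6080\right)} = \frac{1}{3061166 - 5888} = \frac{1}{3055278}$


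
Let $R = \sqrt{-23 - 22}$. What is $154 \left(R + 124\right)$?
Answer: $19096 + 462 i \sqrt{5} \approx 19096.0 + 1033.1 i$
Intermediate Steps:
$R = 3 i \sqrt{5}$ ($R = \sqrt{-45} = 3 i \sqrt{5} \approx 6.7082 i$)
$154 \left(R + 124\right) = 154 \left(3 i \sqrt{5} + 124\right) = 154 \left(124 + 3 i \sqrt{5}\right) = 19096 + 462 i \sqrt{5}$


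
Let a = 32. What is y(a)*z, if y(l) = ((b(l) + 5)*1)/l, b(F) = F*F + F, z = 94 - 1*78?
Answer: 1061/2 ≈ 530.50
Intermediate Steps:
z = 16 (z = 94 - 78 = 16)
b(F) = F + F² (b(F) = F² + F = F + F²)
y(l) = (5 + l*(1 + l))/l (y(l) = ((l*(1 + l) + 5)*1)/l = ((5 + l*(1 + l))*1)/l = (5 + l*(1 + l))/l)
y(a)*z = (1 + 32 + 5/32)*16 = (1061/32)*16 = 1061/2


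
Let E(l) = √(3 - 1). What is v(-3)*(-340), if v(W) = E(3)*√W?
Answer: -340*I*√6 ≈ -832.83*I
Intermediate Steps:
E(l) = √2
v(W) = √2*√W
v(-3)*(-340) = (√2*√(-3))*(-340) = (√2*(I*√3))*(-340) = (I*√6)*(-340) = -340*I*√6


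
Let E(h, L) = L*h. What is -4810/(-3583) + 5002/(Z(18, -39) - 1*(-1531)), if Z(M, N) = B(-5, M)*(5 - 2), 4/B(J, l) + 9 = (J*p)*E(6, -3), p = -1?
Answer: 834427868/181009577 ≈ 4.6099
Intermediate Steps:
B(J, l) = 4/(-9 + 18*J) (B(J, l) = 4/(-9 + (J*(-1))*(-3*6)) = 4/(-9 - J*(-18)) = 4/(-9 + 18*J))
Z(M, N) = -4/33 (Z(M, N) = (4/(9*(-1 + 2*(-5))))*(5 - 2) = (4/(9*(-1 - 10)))*3 = ((4/9)/(-11))*3 = ((4/9)*(-1/11))*3 = -4/99*3 = -4/33)
-4810/(-3583) + 5002/(Z(18, -39) - 1*(-1531)) = -4810/(-3583) + 5002/(-4/33 - 1*(-1531)) = -4810*(-1/3583) + 5002/(-4/33 + 1531) = 4810/3583 + 5002/(50519/33) = 4810/3583 + 5002*(33/50519) = 4810/3583 + 165066/50519 = 834427868/181009577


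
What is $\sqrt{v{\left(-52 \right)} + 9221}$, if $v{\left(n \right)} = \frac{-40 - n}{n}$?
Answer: $\frac{\sqrt{1558310}}{13} \approx 96.025$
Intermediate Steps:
$v{\left(n \right)} = \frac{-40 - n}{n}$
$\sqrt{v{\left(-52 \right)} + 9221} = \sqrt{\frac{-40 - -52}{-52} + 9221} = \sqrt{- \frac{-40 + 52}{52} + 9221} = \sqrt{\left(- \frac{1}{52}\right) 12 + 9221} = \sqrt{- \frac{3}{13} + 9221} = \sqrt{\frac{119870}{13}} = \frac{\sqrt{1558310}}{13}$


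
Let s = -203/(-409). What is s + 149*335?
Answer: 20415438/409 ≈ 49916.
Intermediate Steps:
s = 203/409 (s = -203*(-1/409) = 203/409 ≈ 0.49633)
s + 149*335 = 203/409 + 149*335 = 203/409 + 49915 = 20415438/409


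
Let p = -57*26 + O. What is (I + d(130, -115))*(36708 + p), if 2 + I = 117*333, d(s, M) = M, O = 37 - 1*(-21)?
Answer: 1370571696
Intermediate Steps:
O = 58 (O = 37 + 21 = 58)
I = 38959 (I = -2 + 117*333 = -2 + 38961 = 38959)
p = -1424 (p = -57*26 + 58 = -1482 + 58 = -1424)
(I + d(130, -115))*(36708 + p) = (38959 - 115)*(36708 - 1424) = 38844*35284 = 1370571696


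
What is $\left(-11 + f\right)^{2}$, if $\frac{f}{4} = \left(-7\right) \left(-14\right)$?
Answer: $145161$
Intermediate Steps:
$f = 392$ ($f = 4 \left(\left(-7\right) \left(-14\right)\right) = 4 \cdot 98 = 392$)
$\left(-11 + f\right)^{2} = \left(-11 + 392\right)^{2} = 381^{2} = 145161$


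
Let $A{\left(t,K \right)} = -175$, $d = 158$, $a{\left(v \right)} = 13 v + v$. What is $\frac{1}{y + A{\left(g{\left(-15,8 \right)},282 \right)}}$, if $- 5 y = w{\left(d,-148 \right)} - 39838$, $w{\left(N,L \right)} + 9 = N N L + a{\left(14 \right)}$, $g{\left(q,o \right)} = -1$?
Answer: $\frac{5}{3733448} \approx 1.3392 \cdot 10^{-6}$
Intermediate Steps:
$a{\left(v \right)} = 14 v$
$w{\left(N,L \right)} = 187 + L N^{2}$ ($w{\left(N,L \right)} = -9 + \left(N N L + 14 \cdot 14\right) = -9 + \left(N^{2} L + 196\right) = -9 + \left(L N^{2} + 196\right) = -9 + \left(196 + L N^{2}\right) = 187 + L N^{2}$)
$y = \frac{3734323}{5}$ ($y = - \frac{\left(187 - 148 \cdot 158^{2}\right) - 39838}{5} = - \frac{\left(187 - 3694672\right) - 39838}{5} = - \frac{-3694485 - 39838}{5} = \left(- \frac{1}{5}\right) \left(-3734323\right) = \frac{3734323}{5} \approx 7.4687 \cdot 10^{5}$)
$\frac{1}{y + A{\left(g{\left(-15,8 \right)},282 \right)}} = \frac{1}{\frac{3734323}{5} - 175} = \frac{1}{\frac{3733448}{5}} = \frac{5}{3733448}$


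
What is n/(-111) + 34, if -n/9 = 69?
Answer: 1465/37 ≈ 39.595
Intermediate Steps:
n = -621 (n = -9*69 = -621)
n/(-111) + 34 = -621/(-111) + 34 = -1/111*(-621) + 34 = 207/37 + 34 = 1465/37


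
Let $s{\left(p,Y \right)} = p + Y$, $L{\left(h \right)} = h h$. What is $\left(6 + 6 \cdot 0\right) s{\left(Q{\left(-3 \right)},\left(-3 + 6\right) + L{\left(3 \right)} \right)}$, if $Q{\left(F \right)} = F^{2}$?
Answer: $126$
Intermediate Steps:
$L{\left(h \right)} = h^{2}$
$s{\left(p,Y \right)} = Y + p$
$\left(6 + 6 \cdot 0\right) s{\left(Q{\left(-3 \right)},\left(-3 + 6\right) + L{\left(3 \right)} \right)} = \left(6 + 6 \cdot 0\right) \left(\left(\left(-3 + 6\right) + 3^{2}\right) + \left(-3\right)^{2}\right) = \left(6 + 0\right) \left(\left(3 + 9\right) + 9\right) = 6 \left(12 + 9\right) = 6 \cdot 21 = 126$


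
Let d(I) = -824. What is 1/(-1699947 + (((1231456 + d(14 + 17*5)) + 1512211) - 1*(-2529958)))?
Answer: 1/3572854 ≈ 2.7989e-7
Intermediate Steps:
1/(-1699947 + (((1231456 + d(14 + 17*5)) + 1512211) - 1*(-2529958))) = 1/(-1699947 + (((1231456 - 824) + 1512211) - 1*(-2529958))) = 1/(-1699947 + ((1230632 + 1512211) + 2529958)) = 1/(-1699947 + (2742843 + 2529958)) = 1/(-1699947 + 5272801) = 1/3572854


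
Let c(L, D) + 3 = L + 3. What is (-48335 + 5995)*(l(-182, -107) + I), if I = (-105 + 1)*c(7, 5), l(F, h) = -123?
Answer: 36031340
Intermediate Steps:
c(L, D) = L (c(L, D) = -3 + (L + 3) = -3 + (3 + L) = L)
I = -728 (I = (-105 + 1)*7 = -104*7 = -728)
(-48335 + 5995)*(l(-182, -107) + I) = (-48335 + 5995)*(-123 - 728) = -42340*(-851) = 36031340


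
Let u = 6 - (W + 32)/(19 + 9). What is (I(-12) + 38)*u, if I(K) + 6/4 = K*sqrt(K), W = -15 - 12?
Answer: 11899/56 - 978*I*sqrt(3)/7 ≈ 212.48 - 241.99*I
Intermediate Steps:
W = -27
I(K) = -3/2 + K**(3/2) (I(K) = -3/2 + K*sqrt(K) = -3/2 + K**(3/2))
u = 163/28 (u = 6 - (-27 + 32)/(19 + 9) = 6 - 5/28 = 163/28 ≈ 5.8214)
(I(-12) + 38)*u = ((-3/2 + (-12)**(3/2)) + 38)*(163/28) = ((-3/2 - 24*I*sqrt(3)) + 38)*(163/28) = (73/2 - 24*I*sqrt(3))*(163/28) = 11899/56 - 978*I*sqrt(3)/7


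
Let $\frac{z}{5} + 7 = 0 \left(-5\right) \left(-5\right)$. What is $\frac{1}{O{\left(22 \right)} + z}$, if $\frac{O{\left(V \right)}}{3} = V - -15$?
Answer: $\frac{1}{76} \approx 0.013158$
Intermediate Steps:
$O{\left(V \right)} = 45 + 3 V$ ($O{\left(V \right)} = 3 \left(V - -15\right) = 3 \left(V + 15\right) = 3 \left(15 + V\right) = 45 + 3 V$)
$z = -35$ ($z = -35 + 5 \cdot 0 \left(-5\right) \left(-5\right) = -35 + 5 \cdot 0 \left(-5\right) = -35 + 5 \cdot 0 = -35 + 0 = -35$)
$\frac{1}{O{\left(22 \right)} + z} = \frac{1}{\left(45 + 3 \cdot 22\right) - 35} = \frac{1}{\left(45 + 66\right) - 35} = \frac{1}{111 - 35} = \frac{1}{76}$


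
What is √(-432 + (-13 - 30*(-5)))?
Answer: I*√295 ≈ 17.176*I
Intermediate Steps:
√(-432 + (-13 - 30*(-5))) = √(-432 + (-13 + 150)) = √(-432 + 137) = √(-295) = I*√295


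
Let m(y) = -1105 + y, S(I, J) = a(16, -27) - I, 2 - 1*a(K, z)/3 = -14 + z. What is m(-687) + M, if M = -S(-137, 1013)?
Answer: -2058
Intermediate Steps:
a(K, z) = 48 - 3*z (a(K, z) = 6 - 3*(-14 + z) = 6 + (42 - 3*z) = 48 - 3*z)
S(I, J) = 129 - I (S(I, J) = (48 - 3*(-27)) - I = (48 + 81) - I = 129 - I)
M = -266 (M = -(129 - 1*(-137)) = -(129 + 137) = -1*266 = -266)
m(-687) + M = (-1105 - 687) - 266 = -1792 - 266 = -2058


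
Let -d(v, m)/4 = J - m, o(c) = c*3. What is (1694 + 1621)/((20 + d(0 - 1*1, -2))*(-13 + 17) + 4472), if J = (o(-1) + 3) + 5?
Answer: 221/296 ≈ 0.74662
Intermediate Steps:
o(c) = 3*c
J = 5 (J = (3*(-1) + 3) + 5 = (-3 + 3) + 5 = 0 + 5 = 5)
d(v, m) = -20 + 4*m (d(v, m) = -4*(5 - m) = -20 + 4*m)
(1694 + 1621)/((20 + d(0 - 1*1, -2))*(-13 + 17) + 4472) = (1694 + 1621)/((20 + (-20 + 4*(-2)))*(-13 + 17) + 4472) = 3315/((20 + (-20 - 8))*4 + 4472) = 3315/((20 - 28)*4 + 4472) = 3315/(-8*4 + 4472) = 3315/(-32 + 4472) = 3315/4440 = 3315*(1/4440) = 221/296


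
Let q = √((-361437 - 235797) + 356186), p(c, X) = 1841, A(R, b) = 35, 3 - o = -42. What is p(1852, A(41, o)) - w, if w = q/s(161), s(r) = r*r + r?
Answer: 1841 - I*√60262/13041 ≈ 1841.0 - 0.018824*I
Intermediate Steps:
o = 45 (o = 3 - 1*(-42) = 3 + 42 = 45)
q = 2*I*√60262 (q = √(-597234 + 356186) = √(-241048) = 2*I*√60262 ≈ 490.97*I)
s(r) = r + r² (s(r) = r² + r = r + r²)
w = I*√60262/13041 (w = (2*I*√60262)/((161*(1 + 161))) = (2*I*√60262)/((161*162)) = (2*I*√60262)/26082 = (2*I*√60262)*(1/26082) = I*√60262/13041 ≈ 0.018824*I)
p(1852, A(41, o)) - w = 1841 - I*√60262/13041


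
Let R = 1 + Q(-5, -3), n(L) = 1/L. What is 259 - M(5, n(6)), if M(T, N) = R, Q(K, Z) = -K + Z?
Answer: 256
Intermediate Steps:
Q(K, Z) = Z - K
R = 3 (R = 1 + (-3 - 1*(-5)) = 1 + (-3 + 5) = 1 + 2 = 3)
M(T, N) = 3
259 - M(5, n(6)) = 259 - 1*3 = 259 - 3 = 256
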